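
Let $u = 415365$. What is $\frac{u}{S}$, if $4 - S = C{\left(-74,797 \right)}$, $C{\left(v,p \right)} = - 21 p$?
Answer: $\frac{415365}{16741} \approx 24.811$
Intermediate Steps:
$S = 16741$ ($S = 4 - \left(-21\right) 797 = 4 - -16737 = 4 + 16737 = 16741$)
$\frac{u}{S} = \frac{415365}{16741}$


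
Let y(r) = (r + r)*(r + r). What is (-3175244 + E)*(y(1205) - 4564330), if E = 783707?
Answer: -2974521974490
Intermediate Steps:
y(r) = 4*r**2 (y(r) = (2*r)*(2*r) = 4*r**2)
(-3175244 + E)*(y(1205) - 4564330) = (-3175244 + 783707)*(4*1205**2 - 4564330) = -2391537*(4*1452025 - 4564330) = -2391537*(5808100 - 4564330) = -2391537*1243770 = -2974521974490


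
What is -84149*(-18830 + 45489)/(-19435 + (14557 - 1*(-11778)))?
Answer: -2243328191/6900 ≈ -3.2512e+5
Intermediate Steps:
-84149*(-18830 + 45489)/(-19435 + (14557 - 1*(-11778))) = -84149*26659/(-19435 + (14557 + 11778)) = -84149*26659/(-19435 + 26335) = -84149/(6900*(1/26659)) = -84149/6900/26659 = -84149*26659/6900 = -2243328191/6900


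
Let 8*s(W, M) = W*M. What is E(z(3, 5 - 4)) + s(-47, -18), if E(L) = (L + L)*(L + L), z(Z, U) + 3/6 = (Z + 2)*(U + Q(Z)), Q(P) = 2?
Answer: 3787/4 ≈ 946.75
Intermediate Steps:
s(W, M) = M*W/8 (s(W, M) = (W*M)/8 = (M*W)/8 = M*W/8)
z(Z, U) = -1/2 + (2 + U)*(2 + Z) (z(Z, U) = -1/2 + (Z + 2)*(U + 2) = -1/2 + (2 + Z)*(2 + U) = -1/2 + (2 + U)*(2 + Z))
E(L) = 4*L**2 (E(L) = (2*L)*(2*L) = 4*L**2)
E(z(3, 5 - 4)) + s(-47, -18) = 4*(7/2 + 2*(5 - 4) + 2*3 + (5 - 4)*3)**2 + (1/8)*(-18)*(-47) = 4*(7/2 + 2*1 + 6 + 1*3)**2 + 423/4 = 4*(7/2 + 2 + 6 + 3)**2 + 423/4 = 4*(29/2)**2 + 423/4 = 4*(841/4) + 423/4 = 841 + 423/4 = 3787/4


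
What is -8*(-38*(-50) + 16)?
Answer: -15328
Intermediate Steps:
-8*(-38*(-50) + 16) = -8*(1900 + 16) = -8*1916 = -15328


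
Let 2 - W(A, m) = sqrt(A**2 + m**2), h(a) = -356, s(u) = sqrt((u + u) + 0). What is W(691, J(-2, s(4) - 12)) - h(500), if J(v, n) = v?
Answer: 358 - sqrt(477485) ≈ -333.00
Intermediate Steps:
s(u) = sqrt(2)*sqrt(u) (s(u) = sqrt(2*u + 0) = sqrt(2*u) = sqrt(2)*sqrt(u))
W(A, m) = 2 - sqrt(A**2 + m**2)
W(691, J(-2, s(4) - 12)) - h(500) = (2 - sqrt(691**2 + (-2)**2)) - 1*(-356) = (2 - sqrt(477481 + 4)) + 356 = (2 - sqrt(477485)) + 356 = 358 - sqrt(477485)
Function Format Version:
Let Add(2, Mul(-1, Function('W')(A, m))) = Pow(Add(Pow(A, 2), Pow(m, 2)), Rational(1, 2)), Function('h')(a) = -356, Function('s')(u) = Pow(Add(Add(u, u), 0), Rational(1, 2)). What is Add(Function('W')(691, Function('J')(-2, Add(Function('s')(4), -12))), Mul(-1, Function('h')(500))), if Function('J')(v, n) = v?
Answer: Add(358, Mul(-1, Pow(477485, Rational(1, 2)))) ≈ -333.00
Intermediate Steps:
Function('s')(u) = Mul(Pow(2, Rational(1, 2)), Pow(u, Rational(1, 2))) (Function('s')(u) = Pow(Add(Mul(2, u), 0), Rational(1, 2)) = Pow(Mul(2, u), Rational(1, 2)) = Mul(Pow(2, Rational(1, 2)), Pow(u, Rational(1, 2))))
Function('W')(A, m) = Add(2, Mul(-1, Pow(Add(Pow(A, 2), Pow(m, 2)), Rational(1, 2))))
Add(Function('W')(691, Function('J')(-2, Add(Function('s')(4), -12))), Mul(-1, Function('h')(500))) = Add(Add(2, Mul(-1, Pow(Add(Pow(691, 2), Pow(-2, 2)), Rational(1, 2)))), Mul(-1, -356)) = Add(Add(2, Mul(-1, Pow(Add(477481, 4), Rational(1, 2)))), 356) = Add(Add(2, Mul(-1, Pow(477485, Rational(1, 2)))), 356) = Add(358, Mul(-1, Pow(477485, Rational(1, 2))))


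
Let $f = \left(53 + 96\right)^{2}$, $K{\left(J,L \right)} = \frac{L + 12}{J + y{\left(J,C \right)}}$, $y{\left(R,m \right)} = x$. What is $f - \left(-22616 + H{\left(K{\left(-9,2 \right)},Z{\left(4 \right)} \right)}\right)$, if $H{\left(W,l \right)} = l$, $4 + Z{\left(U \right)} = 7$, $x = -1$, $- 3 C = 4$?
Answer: $44814$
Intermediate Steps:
$C = - \frac{4}{3}$ ($C = \left(- \frac{1}{3}\right) 4 = - \frac{4}{3} \approx -1.3333$)
$y{\left(R,m \right)} = -1$
$Z{\left(U \right)} = 3$ ($Z{\left(U \right)} = -4 + 7 = 3$)
$K{\left(J,L \right)} = \frac{12 + L}{-1 + J}$ ($K{\left(J,L \right)} = \frac{L + 12}{J - 1} = \frac{12 + L}{-1 + J}$)
$f = 22201$ ($f = 149^{2} = 22201$)
$f - \left(-22616 + H{\left(K{\left(-9,2 \right)},Z{\left(4 \right)} \right)}\right) = 22201 - \left(-22616 + 3\right) = 22201 - -22613 = 22201 + 22613 = 44814$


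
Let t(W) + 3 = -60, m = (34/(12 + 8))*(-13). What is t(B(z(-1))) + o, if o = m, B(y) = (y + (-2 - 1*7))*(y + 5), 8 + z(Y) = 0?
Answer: -851/10 ≈ -85.100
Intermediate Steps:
z(Y) = -8 (z(Y) = -8 + 0 = -8)
B(y) = (-9 + y)*(5 + y) (B(y) = (y + (-2 - 7))*(5 + y) = (y - 9)*(5 + y) = (-9 + y)*(5 + y))
m = -221/10 (m = (34/20)*(-13) = (34*(1/20))*(-13) = (17/10)*(-13) = -221/10 ≈ -22.100)
t(W) = -63 (t(W) = -3 - 60 = -63)
o = -221/10 ≈ -22.100
t(B(z(-1))) + o = -63 - 221/10 = -851/10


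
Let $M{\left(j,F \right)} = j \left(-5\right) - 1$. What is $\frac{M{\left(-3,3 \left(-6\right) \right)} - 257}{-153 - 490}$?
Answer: $\frac{243}{643} \approx 0.37792$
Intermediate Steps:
$M{\left(j,F \right)} = -1 - 5 j$ ($M{\left(j,F \right)} = - 5 j - 1 = -1 - 5 j$)
$\frac{M{\left(-3,3 \left(-6\right) \right)} - 257}{-153 - 490} = \frac{\left(-1 - -15\right) - 257}{-153 - 490} = \frac{\left(-1 + 15\right) - 257}{-643} = \left(14 - 257\right) \left(- \frac{1}{643}\right) = \left(-243\right) \left(- \frac{1}{643}\right) = \frac{243}{643}$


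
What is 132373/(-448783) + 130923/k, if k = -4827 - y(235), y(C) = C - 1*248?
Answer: -59393260331/2160441362 ≈ -27.491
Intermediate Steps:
y(C) = -248 + C (y(C) = C - 248 = -248 + C)
k = -4814 (k = -4827 - (-248 + 235) = -4827 - 1*(-13) = -4827 + 13 = -4814)
132373/(-448783) + 130923/k = 132373/(-448783) + 130923/(-4814) = 132373*(-1/448783) + 130923*(-1/4814) = -132373/448783 - 130923/4814 = -59393260331/2160441362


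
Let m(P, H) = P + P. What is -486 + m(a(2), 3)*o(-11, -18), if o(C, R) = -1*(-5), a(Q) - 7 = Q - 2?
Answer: -416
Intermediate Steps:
a(Q) = 5 + Q (a(Q) = 7 + (Q - 2) = 7 + (-2 + Q) = 5 + Q)
m(P, H) = 2*P
o(C, R) = 5
-486 + m(a(2), 3)*o(-11, -18) = -486 + (2*(5 + 2))*5 = -486 + (2*7)*5 = -486 + 14*5 = -486 + 70 = -416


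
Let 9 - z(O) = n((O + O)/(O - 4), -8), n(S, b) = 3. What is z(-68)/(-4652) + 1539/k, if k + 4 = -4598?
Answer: -299460/892021 ≈ -0.33571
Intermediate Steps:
k = -4602 (k = -4 - 4598 = -4602)
z(O) = 6 (z(O) = 9 - 1*3 = 9 - 3 = 6)
z(-68)/(-4652) + 1539/k = 6/(-4652) + 1539/(-4602) = 6*(-1/4652) + 1539*(-1/4602) = -3/2326 - 513/1534 = -299460/892021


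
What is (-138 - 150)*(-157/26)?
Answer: 22608/13 ≈ 1739.1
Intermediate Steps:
(-138 - 150)*(-157/26) = -(-45216)/26 = -288*(-157/26) = 22608/13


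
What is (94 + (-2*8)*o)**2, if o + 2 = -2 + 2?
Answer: 15876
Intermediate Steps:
o = -2 (o = -2 + (-2 + 2) = -2 + 0 = -2)
(94 + (-2*8)*o)**2 = (94 - 2*8*(-2))**2 = (94 - 16*(-2))**2 = (94 + 32)**2 = 126**2 = 15876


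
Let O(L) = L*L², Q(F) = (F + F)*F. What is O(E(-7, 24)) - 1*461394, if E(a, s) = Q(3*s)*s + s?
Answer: 15411480054344622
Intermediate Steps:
Q(F) = 2*F² (Q(F) = (2*F)*F = 2*F²)
E(a, s) = s + 18*s³ (E(a, s) = (2*(3*s)²)*s + s = (2*(9*s²))*s + s = (18*s²)*s + s = 18*s³ + s = s + 18*s³)
O(L) = L³
O(E(-7, 24)) - 1*461394 = (24 + 18*24³)³ - 1*461394 = (24 + 18*13824)³ - 461394 = (24 + 248832)³ - 461394 = 248856³ - 461394 = 15411480054806016 - 461394 = 15411480054344622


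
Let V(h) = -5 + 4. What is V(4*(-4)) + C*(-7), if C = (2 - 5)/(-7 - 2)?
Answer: -10/3 ≈ -3.3333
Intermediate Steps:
V(h) = -1
C = ⅓ (C = -3/(-9) = -3*(-⅑) = ⅓ ≈ 0.33333)
V(4*(-4)) + C*(-7) = -1 + (⅓)*(-7) = -1 - 7/3 = -10/3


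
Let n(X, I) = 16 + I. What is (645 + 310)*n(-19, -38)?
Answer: -21010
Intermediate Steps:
(645 + 310)*n(-19, -38) = (645 + 310)*(16 - 38) = 955*(-22) = -21010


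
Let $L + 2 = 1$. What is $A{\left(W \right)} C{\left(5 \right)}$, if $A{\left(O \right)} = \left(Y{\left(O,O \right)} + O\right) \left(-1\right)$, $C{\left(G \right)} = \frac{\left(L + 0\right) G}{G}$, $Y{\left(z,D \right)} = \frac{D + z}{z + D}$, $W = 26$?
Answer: $27$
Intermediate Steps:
$L = -1$ ($L = -2 + 1 = -1$)
$Y{\left(z,D \right)} = 1$ ($Y{\left(z,D \right)} = \frac{D + z}{D + z} = 1$)
$C{\left(G \right)} = -1$ ($C{\left(G \right)} = \frac{\left(-1 + 0\right) G}{G} = \frac{\left(-1\right) G}{G} = -1$)
$A{\left(O \right)} = -1 - O$ ($A{\left(O \right)} = \left(1 + O\right) \left(-1\right) = -1 - O$)
$A{\left(W \right)} C{\left(5 \right)} = \left(-1 - 26\right) \left(-1\right) = \left(-27\right) \left(-1\right) = 27$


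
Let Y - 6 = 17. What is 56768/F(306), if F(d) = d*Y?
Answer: 28384/3519 ≈ 8.0659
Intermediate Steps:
Y = 23 (Y = 6 + 17 = 23)
F(d) = 23*d (F(d) = d*23 = 23*d)
56768/F(306) = 56768/((23*306)) = 56768/7038 = 56768*(1/7038) = 28384/3519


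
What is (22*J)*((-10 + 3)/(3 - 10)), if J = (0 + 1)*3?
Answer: 66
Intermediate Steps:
J = 3 (J = 1*3 = 3)
(22*J)*((-10 + 3)/(3 - 10)) = (22*3)*((-10 + 3)/(3 - 10)) = 66*(-7/(-7)) = 66*(-7*(-1/7)) = 66*1 = 66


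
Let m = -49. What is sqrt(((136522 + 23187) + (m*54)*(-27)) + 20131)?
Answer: sqrt(251282) ≈ 501.28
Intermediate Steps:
sqrt(((136522 + 23187) + (m*54)*(-27)) + 20131) = sqrt(((136522 + 23187) - 49*54*(-27)) + 20131) = sqrt((159709 - 2646*(-27)) + 20131) = sqrt((159709 + 71442) + 20131) = sqrt(231151 + 20131) = sqrt(251282)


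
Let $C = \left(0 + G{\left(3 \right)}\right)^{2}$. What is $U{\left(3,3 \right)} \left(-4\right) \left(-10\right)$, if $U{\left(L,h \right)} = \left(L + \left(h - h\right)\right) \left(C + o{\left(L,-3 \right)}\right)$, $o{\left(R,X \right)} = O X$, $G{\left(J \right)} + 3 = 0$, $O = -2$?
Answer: $1800$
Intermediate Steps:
$G{\left(J \right)} = -3$ ($G{\left(J \right)} = -3 + 0 = -3$)
$o{\left(R,X \right)} = - 2 X$
$C = 9$ ($C = \left(0 - 3\right)^{2} = \left(-3\right)^{2} = 9$)
$U{\left(L,h \right)} = 15 L$ ($U{\left(L,h \right)} = \left(L + \left(h - h\right)\right) \left(9 - -6\right) = \left(L + 0\right) \left(9 + 6\right) = L 15 = 15 L$)
$U{\left(3,3 \right)} \left(-4\right) \left(-10\right) = 15 \cdot 3 \left(-4\right) \left(-10\right) = 45 \left(-4\right) \left(-10\right) = \left(-180\right) \left(-10\right) = 1800$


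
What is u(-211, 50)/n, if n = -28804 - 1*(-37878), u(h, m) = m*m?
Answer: 1250/4537 ≈ 0.27551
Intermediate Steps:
u(h, m) = m²
n = 9074 (n = -28804 + 37878 = 9074)
u(-211, 50)/n = 50²/9074 = 2500*(1/9074) = 1250/4537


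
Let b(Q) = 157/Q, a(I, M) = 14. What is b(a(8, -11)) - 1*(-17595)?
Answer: 246487/14 ≈ 17606.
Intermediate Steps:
b(a(8, -11)) - 1*(-17595) = 157/14 - 1*(-17595) = 157*(1/14) + 17595 = 157/14 + 17595 = 246487/14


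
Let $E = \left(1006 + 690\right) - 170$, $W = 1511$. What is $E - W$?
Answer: $15$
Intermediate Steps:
$E = 1526$ ($E = 1696 - 170 = 1526$)
$E - W = 1526 - 1511 = 15$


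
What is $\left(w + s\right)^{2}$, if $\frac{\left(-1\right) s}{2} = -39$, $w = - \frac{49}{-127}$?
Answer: $\frac{99102025}{16129} \approx 6144.3$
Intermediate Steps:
$w = \frac{49}{127}$ ($w = \left(-49\right) \left(- \frac{1}{127}\right) = \frac{49}{127} \approx 0.38583$)
$s = 78$ ($s = \left(-2\right) \left(-39\right) = 78$)
$\left(w + s\right)^{2} = \left(\frac{49}{127} + 78\right)^{2} = \left(\frac{9955}{127}\right)^{2} = \frac{99102025}{16129}$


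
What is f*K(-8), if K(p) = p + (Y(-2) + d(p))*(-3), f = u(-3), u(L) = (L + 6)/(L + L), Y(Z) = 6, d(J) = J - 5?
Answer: -13/2 ≈ -6.5000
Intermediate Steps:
d(J) = -5 + J
u(L) = (6 + L)/(2*L) (u(L) = (6 + L)/((2*L)) = (6 + L)*(1/(2*L)) = (6 + L)/(2*L))
f = -1/2 (f = (1/2)*(6 - 3)/(-3) = (1/2)*(-1/3)*3 = -1/2 ≈ -0.50000)
K(p) = -3 - 2*p (K(p) = p + (6 + (-5 + p))*(-3) = p + (1 + p)*(-3) = p + (-3 - 3*p) = -3 - 2*p)
f*K(-8) = -(-3 - 2*(-8))/2 = -(-3 + 16)/2 = -1/2*13 = -13/2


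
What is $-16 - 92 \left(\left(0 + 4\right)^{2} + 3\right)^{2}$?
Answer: $-33228$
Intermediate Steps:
$-16 - 92 \left(\left(0 + 4\right)^{2} + 3\right)^{2} = -16 - 92 \left(4^{2} + 3\right)^{2} = -16 - 92 \left(16 + 3\right)^{2} = -16 - 92 \cdot 19^{2} = -16 - 33212 = -33228$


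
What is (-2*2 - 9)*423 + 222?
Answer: -5277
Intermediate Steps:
(-2*2 - 9)*423 + 222 = (-4 - 9)*423 + 222 = -13*423 + 222 = -5499 + 222 = -5277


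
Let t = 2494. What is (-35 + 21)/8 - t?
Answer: -9983/4 ≈ -2495.8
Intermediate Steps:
(-35 + 21)/8 - t = (-35 + 21)/8 - 1*2494 = -14*⅛ - 2494 = -7/4 - 2494 = -9983/4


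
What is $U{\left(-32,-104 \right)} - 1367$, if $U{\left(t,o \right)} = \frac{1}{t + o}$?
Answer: $- \frac{185913}{136} \approx -1367.0$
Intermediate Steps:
$U{\left(t,o \right)} = \frac{1}{o + t}$
$U{\left(-32,-104 \right)} - 1367 = \frac{1}{-104 - 32} - 1367 = \frac{1}{-136} - 1367 = - \frac{1}{136} - 1367 = - \frac{185913}{136}$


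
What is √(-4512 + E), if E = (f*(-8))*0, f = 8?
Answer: 4*I*√282 ≈ 67.171*I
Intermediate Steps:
E = 0 (E = (8*(-8))*0 = -64*0 = 0)
√(-4512 + E) = √(-4512 + 0) = √(-4512) = 4*I*√282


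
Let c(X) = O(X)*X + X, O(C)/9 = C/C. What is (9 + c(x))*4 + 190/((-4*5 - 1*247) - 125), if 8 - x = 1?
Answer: 61841/196 ≈ 315.52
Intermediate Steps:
x = 7 (x = 8 - 1*1 = 8 - 1 = 7)
O(C) = 9 (O(C) = 9*(C/C) = 9*1 = 9)
c(X) = 10*X (c(X) = 9*X + X = 10*X)
(9 + c(x))*4 + 190/((-4*5 - 1*247) - 125) = (9 + 10*7)*4 + 190/((-4*5 - 1*247) - 125) = (9 + 70)*4 + 190/((-20 - 247) - 125) = 79*4 + 190/(-267 - 125) = 316 + 190/(-392) = 316 - 1/392*190 = 316 - 95/196 = 61841/196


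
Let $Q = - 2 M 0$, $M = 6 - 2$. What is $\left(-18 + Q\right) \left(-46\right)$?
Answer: $828$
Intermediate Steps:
$M = 4$
$Q = 0$ ($Q = \left(-2\right) 4 \cdot 0 = \left(-8\right) 0 = 0$)
$\left(-18 + Q\right) \left(-46\right) = \left(-18 + 0\right) \left(-46\right) = \left(-18\right) \left(-46\right) = 828$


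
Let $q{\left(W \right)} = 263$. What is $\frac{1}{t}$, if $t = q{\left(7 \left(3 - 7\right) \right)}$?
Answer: $\frac{1}{263} \approx 0.0038023$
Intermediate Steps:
$t = 263$
$\frac{1}{t} = \frac{1}{263}$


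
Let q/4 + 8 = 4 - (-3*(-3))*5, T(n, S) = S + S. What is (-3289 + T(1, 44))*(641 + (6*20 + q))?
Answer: -1808565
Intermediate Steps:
T(n, S) = 2*S
q = -196 (q = -32 + 4*(4 - (-3*(-3))*5) = -32 + 4*(4 - 9*5) = -32 + 4*(4 - 1*45) = -32 + 4*(4 - 45) = -32 + 4*(-41) = -32 - 164 = -196)
(-3289 + T(1, 44))*(641 + (6*20 + q)) = (-3289 + 2*44)*(641 + (6*20 - 196)) = (-3289 + 88)*(641 + (120 - 196)) = -3201*(641 - 76) = -3201*565 = -1808565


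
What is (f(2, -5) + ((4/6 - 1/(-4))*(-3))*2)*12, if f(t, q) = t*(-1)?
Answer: -90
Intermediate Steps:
f(t, q) = -t
(f(2, -5) + ((4/6 - 1/(-4))*(-3))*2)*12 = (-1*2 + ((4/6 - 1/(-4))*(-3))*2)*12 = (-2 + ((4*(1/6) - 1*(-1/4))*(-3))*2)*12 = (-2 + ((2/3 + 1/4)*(-3))*2)*12 = (-2 + ((11/12)*(-3))*2)*12 = (-2 - 11/4*2)*12 = (-2 - 11/2)*12 = -15/2*12 = -90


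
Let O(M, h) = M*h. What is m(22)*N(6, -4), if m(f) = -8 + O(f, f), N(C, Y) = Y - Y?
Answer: 0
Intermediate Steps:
N(C, Y) = 0
m(f) = -8 + f² (m(f) = -8 + f*f = -8 + f²)
m(22)*N(6, -4) = (-8 + 22²)*0 = (-8 + 484)*0 = 476*0 = 0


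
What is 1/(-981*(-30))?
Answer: 1/29430 ≈ 3.3979e-5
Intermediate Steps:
1/(-981*(-30)) = 1/29430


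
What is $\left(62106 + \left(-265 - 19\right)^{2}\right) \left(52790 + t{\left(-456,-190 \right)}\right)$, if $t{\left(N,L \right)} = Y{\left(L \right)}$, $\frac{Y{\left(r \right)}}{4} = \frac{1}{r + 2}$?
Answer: $\frac{354210938298}{47} \approx 7.5364 \cdot 10^{9}$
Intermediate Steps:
$Y{\left(r \right)} = \frac{4}{2 + r}$ ($Y{\left(r \right)} = \frac{4}{r + 2} = \frac{4}{2 + r}$)
$t{\left(N,L \right)} = \frac{4}{2 + L}$
$\left(62106 + \left(-265 - 19\right)^{2}\right) \left(52790 + t{\left(-456,-190 \right)}\right) = \left(62106 + \left(-265 - 19\right)^{2}\right) \left(52790 + \frac{4}{2 - 190}\right) = \left(62106 + \left(-284\right)^{2}\right) \left(52790 + \frac{4}{-188}\right) = \left(62106 + 80656\right) \left(52790 + 4 \left(- \frac{1}{188}\right)\right) = 142762 \left(52790 - \frac{1}{47}\right) = 142762 \cdot \frac{2481129}{47} = \frac{354210938298}{47}$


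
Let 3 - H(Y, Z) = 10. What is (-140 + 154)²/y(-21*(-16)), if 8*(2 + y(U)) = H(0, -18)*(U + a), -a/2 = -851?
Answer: -784/7141 ≈ -0.10979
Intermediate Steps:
H(Y, Z) = -7 (H(Y, Z) = 3 - 1*10 = 3 - 10 = -7)
a = 1702 (a = -2*(-851) = 1702)
y(U) = -5965/4 - 7*U/8 (y(U) = -2 + (-7*(U + 1702))/8 = -2 + (-7*(1702 + U))/8 = -2 + (-11914 - 7*U)/8 = -2 + (-5957/4 - 7*U/8) = -5965/4 - 7*U/8)
(-140 + 154)²/y(-21*(-16)) = (-140 + 154)²/(-5965/4 - (-147)*(-16)/8) = 14²/(-5965/4 - 7/8*336) = 196/(-5965/4 - 294) = 196/(-7141/4) = 196*(-4/7141) = -784/7141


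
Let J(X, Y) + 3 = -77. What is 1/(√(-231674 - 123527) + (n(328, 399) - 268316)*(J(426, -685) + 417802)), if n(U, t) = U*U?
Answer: -6103753864/409813923555244267747 - 7*I*√7249/4507953159107686945217 ≈ -1.4894e-11 - 1.3221e-19*I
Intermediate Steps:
J(X, Y) = -80 (J(X, Y) = -3 - 77 = -80)
n(U, t) = U²
1/(√(-231674 - 123527) + (n(328, 399) - 268316)*(J(426, -685) + 417802)) = 1/(√(-231674 - 123527) + (328² - 268316)*(-80 + 417802)) = 1/(√(-355201) + (107584 - 268316)*417722) = 1/(7*I*√7249 - 160732*417722) = 1/(7*I*√7249 - 67141292504) = 1/(-67141292504 + 7*I*√7249)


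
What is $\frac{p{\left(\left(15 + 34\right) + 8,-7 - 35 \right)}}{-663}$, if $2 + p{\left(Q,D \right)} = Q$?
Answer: $- \frac{55}{663} \approx -0.082956$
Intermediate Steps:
$p{\left(Q,D \right)} = -2 + Q$
$\frac{p{\left(\left(15 + 34\right) + 8,-7 - 35 \right)}}{-663} = \frac{-2 + \left(\left(15 + 34\right) + 8\right)}{-663} = \left(-2 + \left(49 + 8\right)\right) \left(- \frac{1}{663}\right) = \left(-2 + 57\right) \left(- \frac{1}{663}\right) = 55 \left(- \frac{1}{663}\right) = - \frac{55}{663}$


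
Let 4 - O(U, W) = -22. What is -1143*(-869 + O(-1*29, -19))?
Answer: 963549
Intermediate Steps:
O(U, W) = 26 (O(U, W) = 4 - 1*(-22) = 4 + 22 = 26)
-1143*(-869 + O(-1*29, -19)) = -1143*(-869 + 26) = -1143*(-843) = 963549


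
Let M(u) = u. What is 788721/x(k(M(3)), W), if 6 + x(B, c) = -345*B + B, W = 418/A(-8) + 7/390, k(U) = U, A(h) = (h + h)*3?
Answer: -262907/346 ≈ -759.85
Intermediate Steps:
A(h) = 6*h (A(h) = (2*h)*3 = 6*h)
W = -4519/520 (W = 418/((6*(-8))) + 7/390 = 418/(-48) + 7*(1/390) = 418*(-1/48) + 7/390 = -209/24 + 7/390 = -4519/520 ≈ -8.6904)
x(B, c) = -6 - 344*B (x(B, c) = -6 + (-345*B + B) = -6 - 344*B)
788721/x(k(M(3)), W) = 788721/(-6 - 344*3) = 788721/(-6 - 1032) = 788721/(-1038) = 788721*(-1/1038) = -262907/346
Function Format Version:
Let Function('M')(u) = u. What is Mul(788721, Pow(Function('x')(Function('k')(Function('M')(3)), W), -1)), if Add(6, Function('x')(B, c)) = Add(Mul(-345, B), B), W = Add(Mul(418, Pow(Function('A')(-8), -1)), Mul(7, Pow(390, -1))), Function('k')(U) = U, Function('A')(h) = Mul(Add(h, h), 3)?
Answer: Rational(-262907, 346) ≈ -759.85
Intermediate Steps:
Function('A')(h) = Mul(6, h) (Function('A')(h) = Mul(Mul(2, h), 3) = Mul(6, h))
W = Rational(-4519, 520) (W = Add(Mul(418, Pow(Mul(6, -8), -1)), Mul(7, Pow(390, -1))) = Add(Mul(418, Pow(-48, -1)), Mul(7, Rational(1, 390))) = Add(Mul(418, Rational(-1, 48)), Rational(7, 390)) = Add(Rational(-209, 24), Rational(7, 390)) = Rational(-4519, 520) ≈ -8.6904)
Function('x')(B, c) = Add(-6, Mul(-344, B)) (Function('x')(B, c) = Add(-6, Add(Mul(-345, B), B)) = Add(-6, Mul(-344, B)))
Mul(788721, Pow(Function('x')(Function('k')(Function('M')(3)), W), -1)) = Mul(788721, Pow(Add(-6, Mul(-344, 3)), -1)) = Mul(788721, Pow(Add(-6, -1032), -1)) = Mul(788721, Pow(-1038, -1)) = Mul(788721, Rational(-1, 1038)) = Rational(-262907, 346)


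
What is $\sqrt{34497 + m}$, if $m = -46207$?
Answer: $i \sqrt{11710} \approx 108.21 i$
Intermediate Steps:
$\sqrt{34497 + m} = \sqrt{34497 - 46207} = \sqrt{-11710} = i \sqrt{11710}$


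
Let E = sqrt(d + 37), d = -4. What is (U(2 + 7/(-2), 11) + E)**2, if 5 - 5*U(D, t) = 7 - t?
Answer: 906/25 + 18*sqrt(33)/5 ≈ 56.920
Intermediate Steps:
U(D, t) = -2/5 + t/5 (U(D, t) = 1 - (7 - t)/5 = 1 + (-7/5 + t/5) = -2/5 + t/5)
E = sqrt(33) (E = sqrt(-4 + 37) = sqrt(33) ≈ 5.7446)
(U(2 + 7/(-2), 11) + E)**2 = ((-2/5 + (1/5)*11) + sqrt(33))**2 = ((-2/5 + 11/5) + sqrt(33))**2 = (9/5 + sqrt(33))**2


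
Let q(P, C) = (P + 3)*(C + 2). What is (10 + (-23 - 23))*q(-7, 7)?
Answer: 1296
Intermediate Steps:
q(P, C) = (2 + C)*(3 + P) (q(P, C) = (3 + P)*(2 + C) = (2 + C)*(3 + P))
(10 + (-23 - 23))*q(-7, 7) = (10 + (-23 - 23))*(6 + 2*(-7) + 3*7 + 7*(-7)) = (10 - 46)*(6 - 14 + 21 - 49) = -36*(-36) = 1296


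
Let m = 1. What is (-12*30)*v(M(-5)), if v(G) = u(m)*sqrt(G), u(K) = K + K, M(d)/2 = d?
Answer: -720*I*sqrt(10) ≈ -2276.8*I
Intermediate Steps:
M(d) = 2*d
u(K) = 2*K
v(G) = 2*sqrt(G) (v(G) = (2*1)*sqrt(G) = 2*sqrt(G))
(-12*30)*v(M(-5)) = (-12*30)*(2*sqrt(2*(-5))) = -720*sqrt(-10) = -720*I*sqrt(10)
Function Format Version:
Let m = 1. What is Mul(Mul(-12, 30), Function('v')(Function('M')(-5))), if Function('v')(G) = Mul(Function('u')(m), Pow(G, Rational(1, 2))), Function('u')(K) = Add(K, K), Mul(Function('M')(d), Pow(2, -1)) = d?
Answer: Mul(-720, I, Pow(10, Rational(1, 2))) ≈ Mul(-2276.8, I)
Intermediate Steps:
Function('M')(d) = Mul(2, d)
Function('u')(K) = Mul(2, K)
Function('v')(G) = Mul(2, Pow(G, Rational(1, 2))) (Function('v')(G) = Mul(Mul(2, 1), Pow(G, Rational(1, 2))) = Mul(2, Pow(G, Rational(1, 2))))
Mul(Mul(-12, 30), Function('v')(Function('M')(-5))) = Mul(Mul(-12, 30), Mul(2, Pow(Mul(2, -5), Rational(1, 2)))) = Mul(-360, Mul(2, Pow(-10, Rational(1, 2)))) = Mul(-360, Mul(2, Mul(I, Pow(10, Rational(1, 2))))) = Mul(-360, Mul(2, I, Pow(10, Rational(1, 2)))) = Mul(-720, I, Pow(10, Rational(1, 2)))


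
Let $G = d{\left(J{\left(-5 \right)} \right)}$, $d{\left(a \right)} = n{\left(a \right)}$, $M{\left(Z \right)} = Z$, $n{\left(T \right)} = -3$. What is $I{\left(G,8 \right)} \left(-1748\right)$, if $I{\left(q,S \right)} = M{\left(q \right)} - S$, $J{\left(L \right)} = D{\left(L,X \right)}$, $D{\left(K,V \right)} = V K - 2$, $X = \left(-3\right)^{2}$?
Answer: $19228$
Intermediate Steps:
$X = 9$
$D{\left(K,V \right)} = -2 + K V$ ($D{\left(K,V \right)} = K V - 2 = -2 + K V$)
$J{\left(L \right)} = -2 + 9 L$ ($J{\left(L \right)} = -2 + L 9 = -2 + 9 L$)
$d{\left(a \right)} = -3$
$G = -3$
$I{\left(q,S \right)} = q - S$
$I{\left(G,8 \right)} \left(-1748\right) = \left(-3 - 8\right) \left(-1748\right) = \left(-11\right) \left(-1748\right) = 19228$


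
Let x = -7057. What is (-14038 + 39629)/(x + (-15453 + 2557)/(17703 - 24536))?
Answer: -174863303/48207585 ≈ -3.6273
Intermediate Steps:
(-14038 + 39629)/(x + (-15453 + 2557)/(17703 - 24536)) = (-14038 + 39629)/(-7057 + (-15453 + 2557)/(17703 - 24536)) = 25591/(-7057 - 12896/(-6833)) = 25591/(-7057 - 12896*(-1/6833)) = 25591/(-7057 + 12896/6833) = 25591/(-48207585/6833) = 25591*(-6833/48207585) = -174863303/48207585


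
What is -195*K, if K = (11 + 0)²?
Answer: -23595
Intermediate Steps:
K = 121 (K = 11² = 121)
-195*K = -195*121 = -23595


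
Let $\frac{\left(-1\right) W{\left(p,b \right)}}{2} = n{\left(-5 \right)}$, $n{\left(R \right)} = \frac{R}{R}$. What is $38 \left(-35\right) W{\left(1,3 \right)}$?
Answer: $2660$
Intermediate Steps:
$n{\left(R \right)} = 1$
$W{\left(p,b \right)} = -2$ ($W{\left(p,b \right)} = \left(-2\right) 1 = -2$)
$38 \left(-35\right) W{\left(1,3 \right)} = 38 \left(-35\right) \left(-2\right) = \left(-1330\right) \left(-2\right) = 2660$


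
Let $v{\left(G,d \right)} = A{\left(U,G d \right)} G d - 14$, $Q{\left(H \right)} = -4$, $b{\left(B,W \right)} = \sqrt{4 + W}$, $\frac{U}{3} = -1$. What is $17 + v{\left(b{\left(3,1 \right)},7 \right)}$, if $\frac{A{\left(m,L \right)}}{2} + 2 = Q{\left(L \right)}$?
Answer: $3 - 84 \sqrt{5} \approx -184.83$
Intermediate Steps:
$U = -3$ ($U = 3 \left(-1\right) = -3$)
$A{\left(m,L \right)} = -12$ ($A{\left(m,L \right)} = -4 + 2 \left(-4\right) = -4 - 8 = -12$)
$v{\left(G,d \right)} = -14 - 12 G d$ ($v{\left(G,d \right)} = - 12 G d - 14 = -14 - 12 G d$)
$17 + v{\left(b{\left(3,1 \right)},7 \right)} = 17 - \left(14 + 12 \sqrt{4 + 1} \cdot 7\right) = 17 - \left(14 + 12 \sqrt{5} \cdot 7\right) = 17 - \left(14 + 84 \sqrt{5}\right) = 3 - 84 \sqrt{5}$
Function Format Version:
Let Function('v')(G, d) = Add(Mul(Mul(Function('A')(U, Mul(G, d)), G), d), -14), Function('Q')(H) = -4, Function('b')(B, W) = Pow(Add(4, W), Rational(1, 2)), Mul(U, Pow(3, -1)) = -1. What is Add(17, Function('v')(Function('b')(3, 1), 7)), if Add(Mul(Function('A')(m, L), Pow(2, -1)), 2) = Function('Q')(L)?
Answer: Add(3, Mul(-84, Pow(5, Rational(1, 2)))) ≈ -184.83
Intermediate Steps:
U = -3 (U = Mul(3, -1) = -3)
Function('A')(m, L) = -12 (Function('A')(m, L) = Add(-4, Mul(2, -4)) = Add(-4, -8) = -12)
Function('v')(G, d) = Add(-14, Mul(-12, G, d)) (Function('v')(G, d) = Add(Mul(Mul(-12, G), d), -14) = Add(Mul(-12, G, d), -14) = Add(-14, Mul(-12, G, d)))
Add(17, Function('v')(Function('b')(3, 1), 7)) = Add(17, Add(-14, Mul(-12, Pow(Add(4, 1), Rational(1, 2)), 7))) = Add(17, Add(-14, Mul(-12, Pow(5, Rational(1, 2)), 7))) = Add(17, Add(-14, Mul(-84, Pow(5, Rational(1, 2))))) = Add(3, Mul(-84, Pow(5, Rational(1, 2))))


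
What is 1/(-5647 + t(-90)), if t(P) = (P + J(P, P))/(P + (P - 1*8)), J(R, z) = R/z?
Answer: -188/1061547 ≈ -0.00017710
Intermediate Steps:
t(P) = (1 + P)/(-8 + 2*P) (t(P) = (P + P/P)/(P + (P - 1*8)) = (P + 1)/(P + (P - 8)) = (1 + P)/(P + (-8 + P)) = (1 + P)/(-8 + 2*P))
1/(-5647 + t(-90)) = 1/(-5647 + (1 - 90)/(2*(-4 - 90))) = 1/(-5647 + (½)*(-89)/(-94)) = 1/(-5647 + (½)*(-1/94)*(-89)) = 1/(-5647 + 89/188) = 1/(-1061547/188) = -188/1061547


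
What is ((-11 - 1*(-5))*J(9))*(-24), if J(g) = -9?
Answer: -1296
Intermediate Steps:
((-11 - 1*(-5))*J(9))*(-24) = ((-11 - 1*(-5))*(-9))*(-24) = ((-11 + 5)*(-9))*(-24) = -6*(-9)*(-24) = 54*(-24) = -1296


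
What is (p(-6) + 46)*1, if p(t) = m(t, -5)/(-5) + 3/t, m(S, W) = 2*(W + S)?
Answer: 499/10 ≈ 49.900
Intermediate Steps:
m(S, W) = 2*S + 2*W (m(S, W) = 2*(S + W) = 2*S + 2*W)
p(t) = 2 + 3/t - 2*t/5 (p(t) = (2*t + 2*(-5))/(-5) + 3/t = (2*t - 10)*(-⅕) + 3/t = (-10 + 2*t)*(-⅕) + 3/t = (2 - 2*t/5) + 3/t = 2 + 3/t - 2*t/5)
(p(-6) + 46)*1 = ((2 + 3/(-6) - ⅖*(-6)) + 46)*1 = ((2 + 3*(-⅙) + 12/5) + 46)*1 = ((2 - ½ + 12/5) + 46)*1 = (39/10 + 46)*1 = (499/10)*1 = 499/10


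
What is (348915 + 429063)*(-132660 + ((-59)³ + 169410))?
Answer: -131189652162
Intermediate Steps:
(348915 + 429063)*(-132660 + ((-59)³ + 169410)) = 777978*(-132660 + (-205379 + 169410)) = 777978*(-132660 - 35969) = 777978*(-168629) = -131189652162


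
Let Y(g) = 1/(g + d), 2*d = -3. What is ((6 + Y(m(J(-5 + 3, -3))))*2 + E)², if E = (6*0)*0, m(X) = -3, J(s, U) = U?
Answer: 10816/81 ≈ 133.53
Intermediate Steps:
d = -3/2 (d = (½)*(-3) = -3/2 ≈ -1.5000)
Y(g) = 1/(-3/2 + g) (Y(g) = 1/(g - 3/2) = 1/(-3/2 + g))
E = 0 (E = 0*0 = 0)
((6 + Y(m(J(-5 + 3, -3))))*2 + E)² = ((6 + 2/(-3 + 2*(-3)))*2 + 0)² = ((6 + 2/(-3 - 6))*2 + 0)² = ((6 + 2/(-9))*2 + 0)² = ((6 + 2*(-⅑))*2 + 0)² = ((6 - 2/9)*2 + 0)² = ((52/9)*2 + 0)² = (104/9 + 0)² = (104/9)² = 10816/81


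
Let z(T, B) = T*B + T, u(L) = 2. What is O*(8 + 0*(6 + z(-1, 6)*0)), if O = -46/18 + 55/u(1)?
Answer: 1796/9 ≈ 199.56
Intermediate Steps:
z(T, B) = T + B*T (z(T, B) = B*T + T = T + B*T)
O = 449/18 (O = -46/18 + 55/2 = -46*1/18 + 55*(1/2) = -23/9 + 55/2 = 449/18 ≈ 24.944)
O*(8 + 0*(6 + z(-1, 6)*0)) = 449*(8 + 0*(6 - (1 + 6)*0))/18 = 449*(8 + 0*(6 - 1*7*0))/18 = 449*(8 + 0*(6 - 7*0))/18 = 449*(8 + 0*(6 + 0))/18 = 449*(8 + 0*6)/18 = 449*(8 + 0)/18 = (449/18)*8 = 1796/9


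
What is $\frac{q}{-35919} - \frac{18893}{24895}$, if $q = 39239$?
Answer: $- \frac{127344044}{68784885} \approx -1.8513$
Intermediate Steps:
$\frac{q}{-35919} - \frac{18893}{24895} = \frac{39239}{-35919} - \frac{18893}{24895} = 39239 \left(- \frac{1}{35919}\right) - \frac{18893}{24895} = - \frac{39239}{35919} - \frac{18893}{24895} = - \frac{127344044}{68784885}$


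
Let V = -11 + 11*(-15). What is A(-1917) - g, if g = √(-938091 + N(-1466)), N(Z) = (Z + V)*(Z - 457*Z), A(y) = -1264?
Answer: -1264 - I*√1098608523 ≈ -1264.0 - 33145.0*I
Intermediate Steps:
V = -176 (V = -11 - 165 = -176)
N(Z) = -456*Z*(-176 + Z) (N(Z) = (Z - 176)*(Z - 457*Z) = (-176 + Z)*(-456*Z) = -456*Z*(-176 + Z))
g = I*√1098608523 (g = √(-938091 + 456*(-1466)*(176 - 1*(-1466))) = √(-938091 + 456*(-1466)*(176 + 1466)) = √(-938091 + 456*(-1466)*1642) = √(-938091 - 1097670432) = √(-1098608523) = I*√1098608523 ≈ 33145.0*I)
A(-1917) - g = -1264 - I*√1098608523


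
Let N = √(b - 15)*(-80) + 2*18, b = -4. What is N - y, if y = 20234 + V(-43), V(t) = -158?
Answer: -20040 - 80*I*√19 ≈ -20040.0 - 348.71*I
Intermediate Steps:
N = 36 - 80*I*√19 (N = √(-4 - 15)*(-80) + 2*18 = √(-19)*(-80) + 36 = (I*√19)*(-80) + 36 = -80*I*√19 + 36 = 36 - 80*I*√19 ≈ 36.0 - 348.71*I)
y = 20076 (y = 20234 - 158 = 20076)
N - y = (36 - 80*I*√19) - 1*20076 = (36 - 80*I*√19) - 20076 = -20040 - 80*I*√19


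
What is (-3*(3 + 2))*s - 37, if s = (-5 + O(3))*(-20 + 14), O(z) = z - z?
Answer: -487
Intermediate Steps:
O(z) = 0
s = 30 (s = (-5 + 0)*(-20 + 14) = -5*(-6) = 30)
(-3*(3 + 2))*s - 37 = -3*(3 + 2)*30 - 37 = -3*5*30 - 37 = -15*30 - 37 = -450 - 37 = -487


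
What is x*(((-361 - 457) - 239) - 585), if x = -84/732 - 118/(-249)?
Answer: -8957110/15189 ≈ -589.71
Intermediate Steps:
x = 5455/15189 (x = -84*1/732 - 118*(-1/249) = -7/61 + 118/249 = 5455/15189 ≈ 0.35914)
x*(((-361 - 457) - 239) - 585) = 5455*(((-361 - 457) - 239) - 585)/15189 = 5455*((-818 - 239) - 585)/15189 = 5455*(-1057 - 585)/15189 = (5455/15189)*(-1642) = -8957110/15189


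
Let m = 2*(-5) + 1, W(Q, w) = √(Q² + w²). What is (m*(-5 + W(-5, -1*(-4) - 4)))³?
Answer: 0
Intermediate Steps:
m = -9 (m = -10 + 1 = -9)
(m*(-5 + W(-5, -1*(-4) - 4)))³ = (-9*(-5 + √((-5)² + (-1*(-4) - 4)²)))³ = (-9*(-5 + √(25 + (4 - 4)²)))³ = (-9*(-5 + √(25 + 0²)))³ = (-9*(-5 + √(25 + 0)))³ = (-9*(-5 + √25))³ = (-9*(-5 + 5))³ = (-9*0)³ = 0³ = 0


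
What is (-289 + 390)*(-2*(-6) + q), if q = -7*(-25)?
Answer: 18887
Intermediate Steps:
q = 175
(-289 + 390)*(-2*(-6) + q) = (-289 + 390)*(-2*(-6) + 175) = 101*(12 + 175) = 101*187 = 18887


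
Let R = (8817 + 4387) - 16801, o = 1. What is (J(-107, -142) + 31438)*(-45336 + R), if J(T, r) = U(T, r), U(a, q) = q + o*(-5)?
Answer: -1531162503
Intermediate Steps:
U(a, q) = -5 + q (U(a, q) = q + 1*(-5) = q - 5 = -5 + q)
J(T, r) = -5 + r
R = -3597 (R = 13204 - 16801 = -3597)
(J(-107, -142) + 31438)*(-45336 + R) = ((-5 - 142) + 31438)*(-45336 - 3597) = (-147 + 31438)*(-48933) = 31291*(-48933) = -1531162503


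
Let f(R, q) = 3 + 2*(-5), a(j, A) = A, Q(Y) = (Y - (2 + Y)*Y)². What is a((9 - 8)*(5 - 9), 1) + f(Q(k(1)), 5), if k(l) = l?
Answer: -6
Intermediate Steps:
Q(Y) = (Y - Y*(2 + Y))²
f(R, q) = -7 (f(R, q) = 3 - 10 = -7)
a((9 - 8)*(5 - 9), 1) + f(Q(k(1)), 5) = 1 - 7 = -6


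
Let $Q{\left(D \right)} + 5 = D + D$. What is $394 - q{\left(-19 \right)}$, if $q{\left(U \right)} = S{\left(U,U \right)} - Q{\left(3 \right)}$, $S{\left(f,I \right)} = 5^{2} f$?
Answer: $870$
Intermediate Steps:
$Q{\left(D \right)} = -5 + 2 D$ ($Q{\left(D \right)} = -5 + \left(D + D\right) = -5 + 2 D$)
$S{\left(f,I \right)} = 25 f$
$q{\left(U \right)} = -1 + 25 U$ ($q{\left(U \right)} = 25 U - \left(-5 + 2 \cdot 3\right) = 25 U - \left(-5 + 6\right) = 25 U - 1 = -1 + 25 U$)
$394 - q{\left(-19 \right)} = 394 - \left(-1 + 25 \left(-19\right)\right) = 394 - \left(-1 - 475\right) = 394 - -476 = 394 + 476 = 870$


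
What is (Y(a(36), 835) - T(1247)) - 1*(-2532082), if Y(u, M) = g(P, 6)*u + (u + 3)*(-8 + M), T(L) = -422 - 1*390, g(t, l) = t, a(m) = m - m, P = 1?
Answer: 2535375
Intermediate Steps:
a(m) = 0
T(L) = -812 (T(L) = -422 - 390 = -812)
Y(u, M) = u + (-8 + M)*(3 + u) (Y(u, M) = 1*u + (u + 3)*(-8 + M) = u + (3 + u)*(-8 + M) = u + (-8 + M)*(3 + u))
(Y(a(36), 835) - T(1247)) - 1*(-2532082) = ((-24 - 7*0 + 3*835 + 835*0) - 1*(-812)) - 1*(-2532082) = ((-24 + 0 + 2505 + 0) + 812) + 2532082 = (2481 + 812) + 2532082 = 3293 + 2532082 = 2535375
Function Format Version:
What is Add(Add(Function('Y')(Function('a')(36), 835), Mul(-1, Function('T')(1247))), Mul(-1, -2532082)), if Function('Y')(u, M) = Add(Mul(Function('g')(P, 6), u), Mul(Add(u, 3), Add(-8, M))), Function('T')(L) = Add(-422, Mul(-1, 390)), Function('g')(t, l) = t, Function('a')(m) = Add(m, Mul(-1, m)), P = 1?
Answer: 2535375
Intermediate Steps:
Function('a')(m) = 0
Function('T')(L) = -812 (Function('T')(L) = Add(-422, -390) = -812)
Function('Y')(u, M) = Add(u, Mul(Add(-8, M), Add(3, u))) (Function('Y')(u, M) = Add(Mul(1, u), Mul(Add(u, 3), Add(-8, M))) = Add(u, Mul(Add(3, u), Add(-8, M))) = Add(u, Mul(Add(-8, M), Add(3, u))))
Add(Add(Function('Y')(Function('a')(36), 835), Mul(-1, Function('T')(1247))), Mul(-1, -2532082)) = Add(Add(Add(-24, Mul(-7, 0), Mul(3, 835), Mul(835, 0)), Mul(-1, -812)), Mul(-1, -2532082)) = Add(Add(Add(-24, 0, 2505, 0), 812), 2532082) = Add(Add(2481, 812), 2532082) = Add(3293, 2532082) = 2535375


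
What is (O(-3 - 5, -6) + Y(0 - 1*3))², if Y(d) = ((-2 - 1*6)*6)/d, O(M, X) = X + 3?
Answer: 169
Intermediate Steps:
O(M, X) = 3 + X
Y(d) = -48/d (Y(d) = ((-2 - 6)*6)/d = (-8*6)/d = -48/d)
(O(-3 - 5, -6) + Y(0 - 1*3))² = ((3 - 6) - 48/(0 - 1*3))² = (-3 - 48/(0 - 3))² = (-3 - 48/(-3))² = (-3 - 48*(-⅓))² = (-3 + 16)² = 13² = 169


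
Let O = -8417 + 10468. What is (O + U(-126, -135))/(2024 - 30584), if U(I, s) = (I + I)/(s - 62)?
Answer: -57757/803760 ≈ -0.071859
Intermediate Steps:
O = 2051
U(I, s) = 2*I/(-62 + s) (U(I, s) = (2*I)/(-62 + s) = 2*I/(-62 + s))
(O + U(-126, -135))/(2024 - 30584) = (2051 + 2*(-126)/(-62 - 135))/(2024 - 30584) = (2051 + 2*(-126)/(-197))/(-28560) = (2051 + 2*(-126)*(-1/197))*(-1/28560) = (2051 + 252/197)*(-1/28560) = (404299/197)*(-1/28560) = -57757/803760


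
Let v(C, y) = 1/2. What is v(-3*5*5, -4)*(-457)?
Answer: -457/2 ≈ -228.50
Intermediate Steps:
v(C, y) = ½
v(-3*5*5, -4)*(-457) = (½)*(-457) = -457/2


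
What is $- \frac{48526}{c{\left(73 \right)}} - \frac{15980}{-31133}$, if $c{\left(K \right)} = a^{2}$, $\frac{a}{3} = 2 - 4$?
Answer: $- \frac{755092339}{560394} \approx -1347.4$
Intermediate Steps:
$a = -6$ ($a = 3 \left(2 - 4\right) = 3 \left(-2\right) = -6$)
$c{\left(K \right)} = 36$ ($c{\left(K \right)} = \left(-6\right)^{2} = 36$)
$- \frac{48526}{c{\left(73 \right)}} - \frac{15980}{-31133} = - \frac{48526}{36} - \frac{15980}{-31133} = \left(-48526\right) \frac{1}{36} - - \frac{15980}{31133} = - \frac{24263}{18} + \frac{15980}{31133} = - \frac{755092339}{560394}$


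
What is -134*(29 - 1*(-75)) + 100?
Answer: -13836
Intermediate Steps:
-134*(29 - 1*(-75)) + 100 = -134*(29 + 75) + 100 = -134*104 + 100 = -13936 + 100 = -13836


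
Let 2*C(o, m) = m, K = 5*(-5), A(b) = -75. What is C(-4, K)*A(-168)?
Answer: 1875/2 ≈ 937.50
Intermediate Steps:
K = -25
C(o, m) = m/2
C(-4, K)*A(-168) = ((½)*(-25))*(-75) = -25/2*(-75) = 1875/2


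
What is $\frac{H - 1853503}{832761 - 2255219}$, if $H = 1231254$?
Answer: $\frac{622249}{1422458} \approx 0.43745$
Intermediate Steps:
$\frac{H - 1853503}{832761 - 2255219} = \frac{1231254 - 1853503}{832761 - 2255219} = - \frac{622249}{-1422458} = \left(-622249\right) \left(- \frac{1}{1422458}\right) = \frac{622249}{1422458}$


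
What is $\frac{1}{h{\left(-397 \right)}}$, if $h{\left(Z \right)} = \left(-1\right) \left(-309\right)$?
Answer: $\frac{1}{309} \approx 0.0032362$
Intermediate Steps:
$h{\left(Z \right)} = 309$
$\frac{1}{h{\left(-397 \right)}} = \frac{1}{309}$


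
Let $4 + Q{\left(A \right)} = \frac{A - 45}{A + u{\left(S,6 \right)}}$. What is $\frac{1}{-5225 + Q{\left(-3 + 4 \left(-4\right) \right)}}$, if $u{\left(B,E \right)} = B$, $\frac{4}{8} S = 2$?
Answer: $- \frac{15}{78371} \approx -0.0001914$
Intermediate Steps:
$S = 4$ ($S = 2 \cdot 2 = 4$)
$Q{\left(A \right)} = -4 + \frac{-45 + A}{4 + A}$ ($Q{\left(A \right)} = -4 + \frac{A - 45}{A + 4} = -4 + \frac{-45 + A}{4 + A}$)
$\frac{1}{-5225 + Q{\left(-3 + 4 \left(-4\right) \right)}} = \frac{1}{-5225 + \frac{-61 - 3 \left(-3 + 4 \left(-4\right)\right)}{4 + \left(-3 + 4 \left(-4\right)\right)}} = \frac{1}{-5225 + \frac{-61 - 3 \left(-3 - 16\right)}{4 - 19}} = \frac{1}{-5225 + \frac{-61 - -57}{4 - 19}} = \frac{1}{-5225 + \frac{-61 + 57}{-15}} = \frac{1}{-5225 - - \frac{4}{15}} = \frac{1}{-5225 + \frac{4}{15}} = \frac{1}{- \frac{78371}{15}} = - \frac{15}{78371}$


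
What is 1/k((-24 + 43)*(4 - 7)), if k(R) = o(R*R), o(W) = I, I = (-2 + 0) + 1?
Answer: -1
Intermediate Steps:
I = -1 (I = -2 + 1 = -1)
o(W) = -1
k(R) = -1
1/k((-24 + 43)*(4 - 7)) = 1/(-1) = -1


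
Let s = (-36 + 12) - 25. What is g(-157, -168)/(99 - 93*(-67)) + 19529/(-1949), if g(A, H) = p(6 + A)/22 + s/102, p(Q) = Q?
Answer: -6935804765/692115237 ≈ -10.021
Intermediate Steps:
s = -49 (s = -24 - 25 = -49)
g(A, H) = -233/1122 + A/22 (g(A, H) = (6 + A)/22 - 49/102 = (6 + A)*(1/22) - 49*1/102 = (3/11 + A/22) - 49/102 = -233/1122 + A/22)
g(-157, -168)/(99 - 93*(-67)) + 19529/(-1949) = (-233/1122 + (1/22)*(-157))/(99 - 93*(-67)) + 19529/(-1949) = (-233/1122 - 157/22)/(99 + 6231) + 19529*(-1/1949) = -4120/561/6330 - 19529/1949 = -4120/561*1/6330 - 19529/1949 = -412/355113 - 19529/1949 = -6935804765/692115237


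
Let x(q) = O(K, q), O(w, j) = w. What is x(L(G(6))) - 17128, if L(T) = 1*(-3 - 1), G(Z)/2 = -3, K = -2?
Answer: -17130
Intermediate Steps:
G(Z) = -6 (G(Z) = 2*(-3) = -6)
L(T) = -4 (L(T) = 1*(-4) = -4)
x(q) = -2
x(L(G(6))) - 17128 = -2 - 17128 = -17130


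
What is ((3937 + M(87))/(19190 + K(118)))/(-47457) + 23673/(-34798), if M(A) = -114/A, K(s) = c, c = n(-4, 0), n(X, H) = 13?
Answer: -208546142448779/306549342973494 ≈ -0.68030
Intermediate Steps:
c = 13
K(s) = 13
((3937 + M(87))/(19190 + K(118)))/(-47457) + 23673/(-34798) = ((3937 - 114/87)/(19190 + 13))/(-47457) + 23673/(-34798) = ((3937 - 114*1/87)/19203)*(-1/47457) + 23673*(-1/34798) = ((3937 - 38/29)*(1/19203))*(-1/47457) - 23673/34798 = ((114135/29)*(1/19203))*(-1/47457) - 23673/34798 = (38045/185629)*(-1/47457) - 23673/34798 = -38045/8809395453 - 23673/34798 = -208546142448779/306549342973494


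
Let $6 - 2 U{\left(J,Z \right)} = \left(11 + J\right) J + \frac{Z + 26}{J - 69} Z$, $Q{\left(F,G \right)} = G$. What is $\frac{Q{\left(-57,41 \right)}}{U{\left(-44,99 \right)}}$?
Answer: $- \frac{9266}{151023} \approx -0.061355$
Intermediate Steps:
$U{\left(J,Z \right)} = 3 - \frac{J \left(11 + J\right)}{2} - \frac{Z \left(26 + Z\right)}{2 \left(-69 + J\right)}$ ($U{\left(J,Z \right)} = 3 - \frac{\left(11 + J\right) J + \frac{Z + 26}{J - 69} Z}{2} = 3 - \frac{J \left(11 + J\right) + \frac{26 + Z}{-69 + J} Z}{2} = 3 - \frac{J \left(11 + J\right) + \frac{Z \left(26 + Z\right)}{-69 + J}}{2} = 3 - \left(\frac{J \left(11 + J\right)}{2} + \frac{Z \left(26 + Z\right)}{2 \left(-69 + J\right)}\right) = 3 - \frac{J \left(11 + J\right)}{2} - \frac{Z \left(26 + Z\right)}{2 \left(-69 + J\right)}$)
$\frac{Q{\left(-57,41 \right)}}{U{\left(-44,99 \right)}} = \frac{41}{\frac{1}{2} \frac{1}{-69 - 44} \left(-414 - \left(-44\right)^{3} - 99^{2} - 2574 + 58 \left(-44\right)^{2} + 765 \left(-44\right)\right)} = \frac{41}{\frac{1}{2} \frac{1}{-113} \left(-414 - -85184 - 9801 - 2574 + 58 \cdot 1936 - 33660\right)} = \frac{41}{\frac{1}{2} \left(- \frac{1}{113}\right) \left(-414 + 85184 - 9801 - 2574 + 112288 - 33660\right)} = \frac{41}{\frac{1}{2} \left(- \frac{1}{113}\right) 151023} = \frac{41}{- \frac{151023}{226}} = 41 \left(- \frac{226}{151023}\right) = - \frac{9266}{151023}$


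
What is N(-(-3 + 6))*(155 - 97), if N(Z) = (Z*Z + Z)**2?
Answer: 2088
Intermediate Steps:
N(Z) = (Z + Z**2)**2 (N(Z) = (Z**2 + Z)**2 = (Z + Z**2)**2)
N(-(-3 + 6))*(155 - 97) = ((-(-3 + 6))**2*(1 - (-3 + 6))**2)*(155 - 97) = ((-1*3)**2*(1 - 1*3)**2)*58 = ((-3)**2*(1 - 3)**2)*58 = (9*(-2)**2)*58 = (9*4)*58 = 36*58 = 2088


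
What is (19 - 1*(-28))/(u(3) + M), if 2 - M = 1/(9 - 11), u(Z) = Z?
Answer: 94/11 ≈ 8.5455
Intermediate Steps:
M = 5/2 (M = 2 - 1/(9 - 11) = 2 - 1/(-2) = 2 - 1*(-1/2) = 2 + 1/2 = 5/2 ≈ 2.5000)
(19 - 1*(-28))/(u(3) + M) = (19 - 1*(-28))/(3 + 5/2) = (19 + 28)/(11/2) = 47*(2/11) = 94/11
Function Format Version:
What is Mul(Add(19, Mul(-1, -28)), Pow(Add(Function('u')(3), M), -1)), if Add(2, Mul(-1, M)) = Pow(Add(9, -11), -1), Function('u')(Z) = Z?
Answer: Rational(94, 11) ≈ 8.5455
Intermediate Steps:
M = Rational(5, 2) (M = Add(2, Mul(-1, Pow(Add(9, -11), -1))) = Add(2, Mul(-1, Pow(-2, -1))) = Add(2, Mul(-1, Rational(-1, 2))) = Add(2, Rational(1, 2)) = Rational(5, 2) ≈ 2.5000)
Mul(Add(19, Mul(-1, -28)), Pow(Add(Function('u')(3), M), -1)) = Mul(Add(19, Mul(-1, -28)), Pow(Add(3, Rational(5, 2)), -1)) = Mul(Add(19, 28), Pow(Rational(11, 2), -1)) = Mul(47, Rational(2, 11)) = Rational(94, 11)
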